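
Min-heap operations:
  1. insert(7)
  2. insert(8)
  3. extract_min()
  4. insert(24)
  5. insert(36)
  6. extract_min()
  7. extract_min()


insert(7) -> [7]
insert(8) -> [7, 8]
extract_min()->7, [8]
insert(24) -> [8, 24]
insert(36) -> [8, 24, 36]
extract_min()->8, [24, 36]
extract_min()->24, [36]

Final heap: [36]


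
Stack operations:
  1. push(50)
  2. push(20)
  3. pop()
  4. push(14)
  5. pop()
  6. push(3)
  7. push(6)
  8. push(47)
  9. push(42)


push(50) -> [50]
push(20) -> [50, 20]
pop()->20, [50]
push(14) -> [50, 14]
pop()->14, [50]
push(3) -> [50, 3]
push(6) -> [50, 3, 6]
push(47) -> [50, 3, 6, 47]
push(42) -> [50, 3, 6, 47, 42]

Final stack: [50, 3, 6, 47, 42]


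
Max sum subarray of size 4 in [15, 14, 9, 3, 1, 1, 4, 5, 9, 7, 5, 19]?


[0:4]: 41
[1:5]: 27
[2:6]: 14
[3:7]: 9
[4:8]: 11
[5:9]: 19
[6:10]: 25
[7:11]: 26
[8:12]: 40

Max: 41 at [0:4]


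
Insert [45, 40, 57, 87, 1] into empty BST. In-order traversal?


Insert 45: root
Insert 40: L from 45
Insert 57: R from 45
Insert 87: R from 45 -> R from 57
Insert 1: L from 45 -> L from 40

In-order: [1, 40, 45, 57, 87]


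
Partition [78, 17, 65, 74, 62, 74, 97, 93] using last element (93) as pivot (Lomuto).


Pivot: 93
  78 <= 93: advance i (no swap)
  17 <= 93: advance i (no swap)
  65 <= 93: advance i (no swap)
  74 <= 93: advance i (no swap)
  62 <= 93: advance i (no swap)
  74 <= 93: advance i (no swap)
Place pivot at 6: [78, 17, 65, 74, 62, 74, 93, 97]

Partitioned: [78, 17, 65, 74, 62, 74, 93, 97]


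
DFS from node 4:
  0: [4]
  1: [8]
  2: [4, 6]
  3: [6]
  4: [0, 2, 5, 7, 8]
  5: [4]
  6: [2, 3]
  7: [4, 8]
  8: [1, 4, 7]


Visit 4, push [8, 7, 5, 2, 0]
Visit 0, push []
Visit 2, push [6]
Visit 6, push [3]
Visit 3, push []
Visit 5, push []
Visit 7, push [8]
Visit 8, push [1]
Visit 1, push []

DFS order: [4, 0, 2, 6, 3, 5, 7, 8, 1]


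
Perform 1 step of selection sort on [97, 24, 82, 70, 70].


Initial: [97, 24, 82, 70, 70]
Step 1: min=24 at 1
  Swap: [24, 97, 82, 70, 70]

After 1 step: [24, 97, 82, 70, 70]


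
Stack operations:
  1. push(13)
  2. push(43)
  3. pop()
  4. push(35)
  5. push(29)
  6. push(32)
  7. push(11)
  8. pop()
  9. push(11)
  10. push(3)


push(13) -> [13]
push(43) -> [13, 43]
pop()->43, [13]
push(35) -> [13, 35]
push(29) -> [13, 35, 29]
push(32) -> [13, 35, 29, 32]
push(11) -> [13, 35, 29, 32, 11]
pop()->11, [13, 35, 29, 32]
push(11) -> [13, 35, 29, 32, 11]
push(3) -> [13, 35, 29, 32, 11, 3]

Final stack: [13, 35, 29, 32, 11, 3]


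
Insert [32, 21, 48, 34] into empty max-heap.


Insert 32: [32]
Insert 21: [32, 21]
Insert 48: [48, 21, 32]
Insert 34: [48, 34, 32, 21]

Final heap: [48, 34, 32, 21]


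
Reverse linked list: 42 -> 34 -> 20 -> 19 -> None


Step 1: curr=42, set curr.next=prev(None) | reversed so far: 42
Step 2: curr=34, set curr.next=prev(42) | reversed so far: 34 -> 42
Step 3: curr=20, set curr.next=prev(34) | reversed so far: 20 -> 34 -> 42
Step 4: curr=19, set curr.next=prev(20) | reversed so far: 19 -> 20 -> 34 -> 42

19 -> 20 -> 34 -> 42 -> None


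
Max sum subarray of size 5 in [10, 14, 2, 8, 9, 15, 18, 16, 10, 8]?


[0:5]: 43
[1:6]: 48
[2:7]: 52
[3:8]: 66
[4:9]: 68
[5:10]: 67

Max: 68 at [4:9]


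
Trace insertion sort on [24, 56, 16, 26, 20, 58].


Initial: [24, 56, 16, 26, 20, 58]
Insert 56: [24, 56, 16, 26, 20, 58]
Insert 16: [16, 24, 56, 26, 20, 58]
Insert 26: [16, 24, 26, 56, 20, 58]
Insert 20: [16, 20, 24, 26, 56, 58]
Insert 58: [16, 20, 24, 26, 56, 58]

Sorted: [16, 20, 24, 26, 56, 58]


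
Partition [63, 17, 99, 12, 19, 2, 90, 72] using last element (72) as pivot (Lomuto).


Pivot: 72
  63 <= 72: advance i (no swap)
  17 <= 72: advance i (no swap)
  12 <= 72: swap -> [63, 17, 12, 99, 19, 2, 90, 72]
  19 <= 72: swap -> [63, 17, 12, 19, 99, 2, 90, 72]
  2 <= 72: swap -> [63, 17, 12, 19, 2, 99, 90, 72]
Place pivot at 5: [63, 17, 12, 19, 2, 72, 90, 99]

Partitioned: [63, 17, 12, 19, 2, 72, 90, 99]


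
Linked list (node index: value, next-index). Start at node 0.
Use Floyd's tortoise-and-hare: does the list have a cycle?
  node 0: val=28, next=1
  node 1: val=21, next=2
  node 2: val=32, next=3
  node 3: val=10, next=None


Floyd's tortoise (slow, +1) and hare (fast, +2):
  init: slow=0, fast=0
  step 1: slow=1, fast=2
  step 2: fast 2->3->None, no cycle

Cycle: no


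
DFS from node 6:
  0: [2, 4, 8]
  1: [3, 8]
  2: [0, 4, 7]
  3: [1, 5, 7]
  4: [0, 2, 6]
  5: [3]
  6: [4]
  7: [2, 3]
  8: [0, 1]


Visit 6, push [4]
Visit 4, push [2, 0]
Visit 0, push [8, 2]
Visit 2, push [7]
Visit 7, push [3]
Visit 3, push [5, 1]
Visit 1, push [8]
Visit 8, push []
Visit 5, push []

DFS order: [6, 4, 0, 2, 7, 3, 1, 8, 5]


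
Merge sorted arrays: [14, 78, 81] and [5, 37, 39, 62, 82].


Take 5 from B
Take 14 from A
Take 37 from B
Take 39 from B
Take 62 from B
Take 78 from A
Take 81 from A

Merged: [5, 14, 37, 39, 62, 78, 81, 82]


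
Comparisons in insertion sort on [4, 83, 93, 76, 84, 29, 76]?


Algorithm: insertion sort
Input: [4, 83, 93, 76, 84, 29, 76]
Sorted: [4, 29, 76, 76, 83, 84, 93]

16


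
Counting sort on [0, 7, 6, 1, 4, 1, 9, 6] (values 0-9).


Input: [0, 7, 6, 1, 4, 1, 9, 6]
Counts: [1, 2, 0, 0, 1, 0, 2, 1, 0, 1]

Sorted: [0, 1, 1, 4, 6, 6, 7, 9]


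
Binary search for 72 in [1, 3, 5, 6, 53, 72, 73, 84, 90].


Step 1: lo=0, hi=8, mid=4, val=53
Step 2: lo=5, hi=8, mid=6, val=73
Step 3: lo=5, hi=5, mid=5, val=72

Found at index 5


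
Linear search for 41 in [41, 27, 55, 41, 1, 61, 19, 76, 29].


i=0: 41==41 found!

Found at 0, 1 comps


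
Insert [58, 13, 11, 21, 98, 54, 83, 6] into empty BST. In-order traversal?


Insert 58: root
Insert 13: L from 58
Insert 11: L from 58 -> L from 13
Insert 21: L from 58 -> R from 13
Insert 98: R from 58
Insert 54: L from 58 -> R from 13 -> R from 21
Insert 83: R from 58 -> L from 98
Insert 6: L from 58 -> L from 13 -> L from 11

In-order: [6, 11, 13, 21, 54, 58, 83, 98]


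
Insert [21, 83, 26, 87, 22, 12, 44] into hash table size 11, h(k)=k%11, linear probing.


Insert 21: h=10 -> slot 10
Insert 83: h=6 -> slot 6
Insert 26: h=4 -> slot 4
Insert 87: h=10, 1 probes -> slot 0
Insert 22: h=0, 1 probes -> slot 1
Insert 12: h=1, 1 probes -> slot 2
Insert 44: h=0, 3 probes -> slot 3

Table: [87, 22, 12, 44, 26, None, 83, None, None, None, 21]


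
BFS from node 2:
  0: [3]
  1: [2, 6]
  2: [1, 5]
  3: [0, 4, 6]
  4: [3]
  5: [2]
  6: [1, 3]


Visit 2, enqueue [1, 5]
Visit 1, enqueue [6]
Visit 5, enqueue []
Visit 6, enqueue [3]
Visit 3, enqueue [0, 4]
Visit 0, enqueue []
Visit 4, enqueue []

BFS order: [2, 1, 5, 6, 3, 0, 4]


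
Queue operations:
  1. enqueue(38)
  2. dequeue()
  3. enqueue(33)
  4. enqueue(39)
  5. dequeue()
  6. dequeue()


enqueue(38) -> [38]
dequeue()->38, []
enqueue(33) -> [33]
enqueue(39) -> [33, 39]
dequeue()->33, [39]
dequeue()->39, []

Final queue: []


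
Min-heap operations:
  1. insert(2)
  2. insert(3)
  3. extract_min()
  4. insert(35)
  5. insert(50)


insert(2) -> [2]
insert(3) -> [2, 3]
extract_min()->2, [3]
insert(35) -> [3, 35]
insert(50) -> [3, 35, 50]

Final heap: [3, 35, 50]


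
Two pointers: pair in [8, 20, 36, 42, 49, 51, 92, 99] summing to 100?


lo=0(8)+hi=7(99)=107
lo=0(8)+hi=6(92)=100

Yes: 8+92=100


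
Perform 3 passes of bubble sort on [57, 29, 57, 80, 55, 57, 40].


Initial: [57, 29, 57, 80, 55, 57, 40]
Pass 1: [29, 57, 57, 55, 57, 40, 80] (4 swaps)
Pass 2: [29, 57, 55, 57, 40, 57, 80] (2 swaps)
Pass 3: [29, 55, 57, 40, 57, 57, 80] (2 swaps)

After 3 passes: [29, 55, 57, 40, 57, 57, 80]


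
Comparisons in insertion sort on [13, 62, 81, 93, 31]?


Algorithm: insertion sort
Input: [13, 62, 81, 93, 31]
Sorted: [13, 31, 62, 81, 93]

7


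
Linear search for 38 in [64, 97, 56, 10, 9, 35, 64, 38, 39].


i=0: 64!=38
i=1: 97!=38
i=2: 56!=38
i=3: 10!=38
i=4: 9!=38
i=5: 35!=38
i=6: 64!=38
i=7: 38==38 found!

Found at 7, 8 comps


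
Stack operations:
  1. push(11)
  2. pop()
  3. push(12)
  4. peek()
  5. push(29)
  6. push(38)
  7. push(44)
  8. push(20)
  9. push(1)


push(11) -> [11]
pop()->11, []
push(12) -> [12]
peek()->12
push(29) -> [12, 29]
push(38) -> [12, 29, 38]
push(44) -> [12, 29, 38, 44]
push(20) -> [12, 29, 38, 44, 20]
push(1) -> [12, 29, 38, 44, 20, 1]

Final stack: [12, 29, 38, 44, 20, 1]


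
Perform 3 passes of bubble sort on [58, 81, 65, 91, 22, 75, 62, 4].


Initial: [58, 81, 65, 91, 22, 75, 62, 4]
Pass 1: [58, 65, 81, 22, 75, 62, 4, 91] (5 swaps)
Pass 2: [58, 65, 22, 75, 62, 4, 81, 91] (4 swaps)
Pass 3: [58, 22, 65, 62, 4, 75, 81, 91] (3 swaps)

After 3 passes: [58, 22, 65, 62, 4, 75, 81, 91]


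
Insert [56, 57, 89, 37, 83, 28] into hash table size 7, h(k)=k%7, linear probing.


Insert 56: h=0 -> slot 0
Insert 57: h=1 -> slot 1
Insert 89: h=5 -> slot 5
Insert 37: h=2 -> slot 2
Insert 83: h=6 -> slot 6
Insert 28: h=0, 3 probes -> slot 3

Table: [56, 57, 37, 28, None, 89, 83]


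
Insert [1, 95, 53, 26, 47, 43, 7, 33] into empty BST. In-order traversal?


Insert 1: root
Insert 95: R from 1
Insert 53: R from 1 -> L from 95
Insert 26: R from 1 -> L from 95 -> L from 53
Insert 47: R from 1 -> L from 95 -> L from 53 -> R from 26
Insert 43: R from 1 -> L from 95 -> L from 53 -> R from 26 -> L from 47
Insert 7: R from 1 -> L from 95 -> L from 53 -> L from 26
Insert 33: R from 1 -> L from 95 -> L from 53 -> R from 26 -> L from 47 -> L from 43

In-order: [1, 7, 26, 33, 43, 47, 53, 95]


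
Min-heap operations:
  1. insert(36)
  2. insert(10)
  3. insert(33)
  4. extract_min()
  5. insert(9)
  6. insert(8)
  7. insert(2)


insert(36) -> [36]
insert(10) -> [10, 36]
insert(33) -> [10, 36, 33]
extract_min()->10, [33, 36]
insert(9) -> [9, 36, 33]
insert(8) -> [8, 9, 33, 36]
insert(2) -> [2, 8, 33, 36, 9]

Final heap: [2, 8, 33, 36, 9]


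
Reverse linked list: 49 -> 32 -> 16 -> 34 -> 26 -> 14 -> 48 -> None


Step 1: curr=49, set curr.next=prev(None) | reversed so far: 49
Step 2: curr=32, set curr.next=prev(49) | reversed so far: 32 -> 49
Step 3: curr=16, set curr.next=prev(32) | reversed so far: 16 -> 32 -> 49
Step 4: curr=34, set curr.next=prev(16) | reversed so far: 34 -> 16 -> 32 -> 49
Step 5: curr=26, set curr.next=prev(34) | reversed so far: 26 -> 34 -> 16 -> 32 -> 49
Step 6: curr=14, set curr.next=prev(26) | reversed so far: 14 -> 26 -> 34 -> 16 -> 32 -> 49
Step 7: curr=48, set curr.next=prev(14) | reversed so far: 48 -> 14 -> 26 -> 34 -> 16 -> 32 -> 49

48 -> 14 -> 26 -> 34 -> 16 -> 32 -> 49 -> None


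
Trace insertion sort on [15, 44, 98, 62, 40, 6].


Initial: [15, 44, 98, 62, 40, 6]
Insert 44: [15, 44, 98, 62, 40, 6]
Insert 98: [15, 44, 98, 62, 40, 6]
Insert 62: [15, 44, 62, 98, 40, 6]
Insert 40: [15, 40, 44, 62, 98, 6]
Insert 6: [6, 15, 40, 44, 62, 98]

Sorted: [6, 15, 40, 44, 62, 98]


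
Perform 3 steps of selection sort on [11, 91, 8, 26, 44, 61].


Initial: [11, 91, 8, 26, 44, 61]
Step 1: min=8 at 2
  Swap: [8, 91, 11, 26, 44, 61]
Step 2: min=11 at 2
  Swap: [8, 11, 91, 26, 44, 61]
Step 3: min=26 at 3
  Swap: [8, 11, 26, 91, 44, 61]

After 3 steps: [8, 11, 26, 91, 44, 61]


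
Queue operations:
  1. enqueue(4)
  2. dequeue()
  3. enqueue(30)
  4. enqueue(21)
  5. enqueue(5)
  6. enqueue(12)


enqueue(4) -> [4]
dequeue()->4, []
enqueue(30) -> [30]
enqueue(21) -> [30, 21]
enqueue(5) -> [30, 21, 5]
enqueue(12) -> [30, 21, 5, 12]

Final queue: [30, 21, 5, 12]


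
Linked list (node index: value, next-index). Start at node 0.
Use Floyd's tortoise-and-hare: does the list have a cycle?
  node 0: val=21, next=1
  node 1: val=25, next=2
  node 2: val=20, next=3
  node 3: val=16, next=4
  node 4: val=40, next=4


Floyd's tortoise (slow, +1) and hare (fast, +2):
  init: slow=0, fast=0
  step 1: slow=1, fast=2
  step 2: slow=2, fast=4
  step 3: slow=3, fast=4
  step 4: slow=4, fast=4
  slow == fast at node 4: cycle detected

Cycle: yes


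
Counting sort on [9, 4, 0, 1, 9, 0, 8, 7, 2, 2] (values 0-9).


Input: [9, 4, 0, 1, 9, 0, 8, 7, 2, 2]
Counts: [2, 1, 2, 0, 1, 0, 0, 1, 1, 2]

Sorted: [0, 0, 1, 2, 2, 4, 7, 8, 9, 9]


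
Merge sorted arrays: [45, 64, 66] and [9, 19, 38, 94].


Take 9 from B
Take 19 from B
Take 38 from B
Take 45 from A
Take 64 from A
Take 66 from A

Merged: [9, 19, 38, 45, 64, 66, 94]


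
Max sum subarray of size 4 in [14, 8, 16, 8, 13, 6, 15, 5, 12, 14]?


[0:4]: 46
[1:5]: 45
[2:6]: 43
[3:7]: 42
[4:8]: 39
[5:9]: 38
[6:10]: 46

Max: 46 at [0:4]


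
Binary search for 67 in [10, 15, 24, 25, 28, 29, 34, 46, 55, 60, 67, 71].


Step 1: lo=0, hi=11, mid=5, val=29
Step 2: lo=6, hi=11, mid=8, val=55
Step 3: lo=9, hi=11, mid=10, val=67

Found at index 10


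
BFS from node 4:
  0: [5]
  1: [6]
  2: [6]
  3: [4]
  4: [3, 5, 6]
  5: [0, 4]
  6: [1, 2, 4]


Visit 4, enqueue [3, 5, 6]
Visit 3, enqueue []
Visit 5, enqueue [0]
Visit 6, enqueue [1, 2]
Visit 0, enqueue []
Visit 1, enqueue []
Visit 2, enqueue []

BFS order: [4, 3, 5, 6, 0, 1, 2]


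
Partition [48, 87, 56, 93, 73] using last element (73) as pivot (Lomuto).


Pivot: 73
  48 <= 73: advance i (no swap)
  56 <= 73: swap -> [48, 56, 87, 93, 73]
Place pivot at 2: [48, 56, 73, 93, 87]

Partitioned: [48, 56, 73, 93, 87]


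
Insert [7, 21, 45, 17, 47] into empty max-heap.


Insert 7: [7]
Insert 21: [21, 7]
Insert 45: [45, 7, 21]
Insert 17: [45, 17, 21, 7]
Insert 47: [47, 45, 21, 7, 17]

Final heap: [47, 45, 21, 7, 17]


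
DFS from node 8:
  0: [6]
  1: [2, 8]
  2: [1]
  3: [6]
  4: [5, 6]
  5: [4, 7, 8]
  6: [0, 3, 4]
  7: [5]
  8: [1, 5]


Visit 8, push [5, 1]
Visit 1, push [2]
Visit 2, push []
Visit 5, push [7, 4]
Visit 4, push [6]
Visit 6, push [3, 0]
Visit 0, push []
Visit 3, push []
Visit 7, push []

DFS order: [8, 1, 2, 5, 4, 6, 0, 3, 7]


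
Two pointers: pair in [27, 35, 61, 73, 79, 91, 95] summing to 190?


lo=0(27)+hi=6(95)=122
lo=1(35)+hi=6(95)=130
lo=2(61)+hi=6(95)=156
lo=3(73)+hi=6(95)=168
lo=4(79)+hi=6(95)=174
lo=5(91)+hi=6(95)=186

No pair found


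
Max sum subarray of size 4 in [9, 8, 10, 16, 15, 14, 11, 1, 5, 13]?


[0:4]: 43
[1:5]: 49
[2:6]: 55
[3:7]: 56
[4:8]: 41
[5:9]: 31
[6:10]: 30

Max: 56 at [3:7]


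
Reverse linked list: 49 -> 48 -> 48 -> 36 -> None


Step 1: curr=49, set curr.next=prev(None) | reversed so far: 49
Step 2: curr=48, set curr.next=prev(49) | reversed so far: 48 -> 49
Step 3: curr=48, set curr.next=prev(48) | reversed so far: 48 -> 48 -> 49
Step 4: curr=36, set curr.next=prev(48) | reversed so far: 36 -> 48 -> 48 -> 49

36 -> 48 -> 48 -> 49 -> None


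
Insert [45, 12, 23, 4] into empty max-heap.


Insert 45: [45]
Insert 12: [45, 12]
Insert 23: [45, 12, 23]
Insert 4: [45, 12, 23, 4]

Final heap: [45, 12, 23, 4]


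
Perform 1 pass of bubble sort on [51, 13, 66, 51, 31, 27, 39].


Initial: [51, 13, 66, 51, 31, 27, 39]
Pass 1: [13, 51, 51, 31, 27, 39, 66] (5 swaps)

After 1 pass: [13, 51, 51, 31, 27, 39, 66]


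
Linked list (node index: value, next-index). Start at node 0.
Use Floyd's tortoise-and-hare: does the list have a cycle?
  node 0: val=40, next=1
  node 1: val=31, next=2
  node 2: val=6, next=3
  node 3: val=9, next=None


Floyd's tortoise (slow, +1) and hare (fast, +2):
  init: slow=0, fast=0
  step 1: slow=1, fast=2
  step 2: fast 2->3->None, no cycle

Cycle: no


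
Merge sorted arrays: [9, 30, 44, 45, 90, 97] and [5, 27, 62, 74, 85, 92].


Take 5 from B
Take 9 from A
Take 27 from B
Take 30 from A
Take 44 from A
Take 45 from A
Take 62 from B
Take 74 from B
Take 85 from B
Take 90 from A
Take 92 from B

Merged: [5, 9, 27, 30, 44, 45, 62, 74, 85, 90, 92, 97]


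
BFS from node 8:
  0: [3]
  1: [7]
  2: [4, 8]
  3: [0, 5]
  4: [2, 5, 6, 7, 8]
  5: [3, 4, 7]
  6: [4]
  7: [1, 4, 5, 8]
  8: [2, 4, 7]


Visit 8, enqueue [2, 4, 7]
Visit 2, enqueue []
Visit 4, enqueue [5, 6]
Visit 7, enqueue [1]
Visit 5, enqueue [3]
Visit 6, enqueue []
Visit 1, enqueue []
Visit 3, enqueue [0]
Visit 0, enqueue []

BFS order: [8, 2, 4, 7, 5, 6, 1, 3, 0]


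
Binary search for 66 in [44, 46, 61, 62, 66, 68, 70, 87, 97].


Step 1: lo=0, hi=8, mid=4, val=66

Found at index 4


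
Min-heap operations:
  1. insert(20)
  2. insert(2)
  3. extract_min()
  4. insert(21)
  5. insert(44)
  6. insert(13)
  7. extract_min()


insert(20) -> [20]
insert(2) -> [2, 20]
extract_min()->2, [20]
insert(21) -> [20, 21]
insert(44) -> [20, 21, 44]
insert(13) -> [13, 20, 44, 21]
extract_min()->13, [20, 21, 44]

Final heap: [20, 21, 44]


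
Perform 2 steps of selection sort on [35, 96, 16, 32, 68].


Initial: [35, 96, 16, 32, 68]
Step 1: min=16 at 2
  Swap: [16, 96, 35, 32, 68]
Step 2: min=32 at 3
  Swap: [16, 32, 35, 96, 68]

After 2 steps: [16, 32, 35, 96, 68]


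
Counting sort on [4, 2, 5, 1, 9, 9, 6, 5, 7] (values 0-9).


Input: [4, 2, 5, 1, 9, 9, 6, 5, 7]
Counts: [0, 1, 1, 0, 1, 2, 1, 1, 0, 2]

Sorted: [1, 2, 4, 5, 5, 6, 7, 9, 9]


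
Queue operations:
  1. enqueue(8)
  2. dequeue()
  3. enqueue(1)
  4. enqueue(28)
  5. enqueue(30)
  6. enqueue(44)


enqueue(8) -> [8]
dequeue()->8, []
enqueue(1) -> [1]
enqueue(28) -> [1, 28]
enqueue(30) -> [1, 28, 30]
enqueue(44) -> [1, 28, 30, 44]

Final queue: [1, 28, 30, 44]


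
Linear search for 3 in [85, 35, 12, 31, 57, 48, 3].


i=0: 85!=3
i=1: 35!=3
i=2: 12!=3
i=3: 31!=3
i=4: 57!=3
i=5: 48!=3
i=6: 3==3 found!

Found at 6, 7 comps


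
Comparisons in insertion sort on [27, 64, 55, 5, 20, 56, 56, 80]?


Algorithm: insertion sort
Input: [27, 64, 55, 5, 20, 56, 56, 80]
Sorted: [5, 20, 27, 55, 56, 56, 64, 80]

15


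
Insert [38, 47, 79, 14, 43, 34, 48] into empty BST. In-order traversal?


Insert 38: root
Insert 47: R from 38
Insert 79: R from 38 -> R from 47
Insert 14: L from 38
Insert 43: R from 38 -> L from 47
Insert 34: L from 38 -> R from 14
Insert 48: R from 38 -> R from 47 -> L from 79

In-order: [14, 34, 38, 43, 47, 48, 79]


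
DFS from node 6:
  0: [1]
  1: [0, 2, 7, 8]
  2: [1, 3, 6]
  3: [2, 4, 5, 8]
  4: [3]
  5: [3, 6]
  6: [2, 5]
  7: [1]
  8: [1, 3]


Visit 6, push [5, 2]
Visit 2, push [3, 1]
Visit 1, push [8, 7, 0]
Visit 0, push []
Visit 7, push []
Visit 8, push [3]
Visit 3, push [5, 4]
Visit 4, push []
Visit 5, push []

DFS order: [6, 2, 1, 0, 7, 8, 3, 4, 5]


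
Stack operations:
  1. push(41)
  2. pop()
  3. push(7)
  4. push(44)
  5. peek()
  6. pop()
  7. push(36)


push(41) -> [41]
pop()->41, []
push(7) -> [7]
push(44) -> [7, 44]
peek()->44
pop()->44, [7]
push(36) -> [7, 36]

Final stack: [7, 36]


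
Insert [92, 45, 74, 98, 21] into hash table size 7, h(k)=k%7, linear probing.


Insert 92: h=1 -> slot 1
Insert 45: h=3 -> slot 3
Insert 74: h=4 -> slot 4
Insert 98: h=0 -> slot 0
Insert 21: h=0, 2 probes -> slot 2

Table: [98, 92, 21, 45, 74, None, None]


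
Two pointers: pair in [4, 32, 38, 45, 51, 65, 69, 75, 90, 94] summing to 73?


lo=0(4)+hi=9(94)=98
lo=0(4)+hi=8(90)=94
lo=0(4)+hi=7(75)=79
lo=0(4)+hi=6(69)=73

Yes: 4+69=73


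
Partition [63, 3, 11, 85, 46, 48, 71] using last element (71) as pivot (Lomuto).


Pivot: 71
  63 <= 71: advance i (no swap)
  3 <= 71: advance i (no swap)
  11 <= 71: advance i (no swap)
  46 <= 71: swap -> [63, 3, 11, 46, 85, 48, 71]
  48 <= 71: swap -> [63, 3, 11, 46, 48, 85, 71]
Place pivot at 5: [63, 3, 11, 46, 48, 71, 85]

Partitioned: [63, 3, 11, 46, 48, 71, 85]


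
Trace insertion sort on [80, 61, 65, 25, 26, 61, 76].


Initial: [80, 61, 65, 25, 26, 61, 76]
Insert 61: [61, 80, 65, 25, 26, 61, 76]
Insert 65: [61, 65, 80, 25, 26, 61, 76]
Insert 25: [25, 61, 65, 80, 26, 61, 76]
Insert 26: [25, 26, 61, 65, 80, 61, 76]
Insert 61: [25, 26, 61, 61, 65, 80, 76]
Insert 76: [25, 26, 61, 61, 65, 76, 80]

Sorted: [25, 26, 61, 61, 65, 76, 80]


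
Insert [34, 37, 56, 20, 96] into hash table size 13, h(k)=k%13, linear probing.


Insert 34: h=8 -> slot 8
Insert 37: h=11 -> slot 11
Insert 56: h=4 -> slot 4
Insert 20: h=7 -> slot 7
Insert 96: h=5 -> slot 5

Table: [None, None, None, None, 56, 96, None, 20, 34, None, None, 37, None]


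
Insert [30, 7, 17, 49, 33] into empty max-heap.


Insert 30: [30]
Insert 7: [30, 7]
Insert 17: [30, 7, 17]
Insert 49: [49, 30, 17, 7]
Insert 33: [49, 33, 17, 7, 30]

Final heap: [49, 33, 17, 7, 30]


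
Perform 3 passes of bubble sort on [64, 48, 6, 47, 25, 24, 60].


Initial: [64, 48, 6, 47, 25, 24, 60]
Pass 1: [48, 6, 47, 25, 24, 60, 64] (6 swaps)
Pass 2: [6, 47, 25, 24, 48, 60, 64] (4 swaps)
Pass 3: [6, 25, 24, 47, 48, 60, 64] (2 swaps)

After 3 passes: [6, 25, 24, 47, 48, 60, 64]


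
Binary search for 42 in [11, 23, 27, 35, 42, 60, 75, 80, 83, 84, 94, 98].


Step 1: lo=0, hi=11, mid=5, val=60
Step 2: lo=0, hi=4, mid=2, val=27
Step 3: lo=3, hi=4, mid=3, val=35
Step 4: lo=4, hi=4, mid=4, val=42

Found at index 4


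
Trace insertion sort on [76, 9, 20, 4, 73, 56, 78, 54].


Initial: [76, 9, 20, 4, 73, 56, 78, 54]
Insert 9: [9, 76, 20, 4, 73, 56, 78, 54]
Insert 20: [9, 20, 76, 4, 73, 56, 78, 54]
Insert 4: [4, 9, 20, 76, 73, 56, 78, 54]
Insert 73: [4, 9, 20, 73, 76, 56, 78, 54]
Insert 56: [4, 9, 20, 56, 73, 76, 78, 54]
Insert 78: [4, 9, 20, 56, 73, 76, 78, 54]
Insert 54: [4, 9, 20, 54, 56, 73, 76, 78]

Sorted: [4, 9, 20, 54, 56, 73, 76, 78]


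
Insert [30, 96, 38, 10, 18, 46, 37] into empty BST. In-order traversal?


Insert 30: root
Insert 96: R from 30
Insert 38: R from 30 -> L from 96
Insert 10: L from 30
Insert 18: L from 30 -> R from 10
Insert 46: R from 30 -> L from 96 -> R from 38
Insert 37: R from 30 -> L from 96 -> L from 38

In-order: [10, 18, 30, 37, 38, 46, 96]


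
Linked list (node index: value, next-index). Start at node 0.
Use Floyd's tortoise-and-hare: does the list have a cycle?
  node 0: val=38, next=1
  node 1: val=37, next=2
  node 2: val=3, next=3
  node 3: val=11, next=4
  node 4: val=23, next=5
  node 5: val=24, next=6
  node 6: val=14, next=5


Floyd's tortoise (slow, +1) and hare (fast, +2):
  init: slow=0, fast=0
  step 1: slow=1, fast=2
  step 2: slow=2, fast=4
  step 3: slow=3, fast=6
  step 4: slow=4, fast=6
  step 5: slow=5, fast=6
  step 6: slow=6, fast=6
  slow == fast at node 6: cycle detected

Cycle: yes


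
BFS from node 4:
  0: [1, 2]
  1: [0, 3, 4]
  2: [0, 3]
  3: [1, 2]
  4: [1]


Visit 4, enqueue [1]
Visit 1, enqueue [0, 3]
Visit 0, enqueue [2]
Visit 3, enqueue []
Visit 2, enqueue []

BFS order: [4, 1, 0, 3, 2]


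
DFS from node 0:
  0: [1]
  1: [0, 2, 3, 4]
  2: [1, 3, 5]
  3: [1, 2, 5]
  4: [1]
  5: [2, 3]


Visit 0, push [1]
Visit 1, push [4, 3, 2]
Visit 2, push [5, 3]
Visit 3, push [5]
Visit 5, push []
Visit 4, push []

DFS order: [0, 1, 2, 3, 5, 4]


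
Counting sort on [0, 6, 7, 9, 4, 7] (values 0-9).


Input: [0, 6, 7, 9, 4, 7]
Counts: [1, 0, 0, 0, 1, 0, 1, 2, 0, 1]

Sorted: [0, 4, 6, 7, 7, 9]


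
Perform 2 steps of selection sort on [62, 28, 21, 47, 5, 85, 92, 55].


Initial: [62, 28, 21, 47, 5, 85, 92, 55]
Step 1: min=5 at 4
  Swap: [5, 28, 21, 47, 62, 85, 92, 55]
Step 2: min=21 at 2
  Swap: [5, 21, 28, 47, 62, 85, 92, 55]

After 2 steps: [5, 21, 28, 47, 62, 85, 92, 55]


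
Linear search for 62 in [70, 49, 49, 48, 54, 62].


i=0: 70!=62
i=1: 49!=62
i=2: 49!=62
i=3: 48!=62
i=4: 54!=62
i=5: 62==62 found!

Found at 5, 6 comps


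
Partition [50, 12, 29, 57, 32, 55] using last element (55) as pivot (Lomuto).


Pivot: 55
  50 <= 55: advance i (no swap)
  12 <= 55: advance i (no swap)
  29 <= 55: advance i (no swap)
  32 <= 55: swap -> [50, 12, 29, 32, 57, 55]
Place pivot at 4: [50, 12, 29, 32, 55, 57]

Partitioned: [50, 12, 29, 32, 55, 57]


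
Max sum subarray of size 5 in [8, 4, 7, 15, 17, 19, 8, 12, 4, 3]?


[0:5]: 51
[1:6]: 62
[2:7]: 66
[3:8]: 71
[4:9]: 60
[5:10]: 46

Max: 71 at [3:8]


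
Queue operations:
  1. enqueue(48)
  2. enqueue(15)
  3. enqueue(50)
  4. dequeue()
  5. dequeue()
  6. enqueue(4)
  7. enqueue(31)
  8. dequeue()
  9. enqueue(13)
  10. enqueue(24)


enqueue(48) -> [48]
enqueue(15) -> [48, 15]
enqueue(50) -> [48, 15, 50]
dequeue()->48, [15, 50]
dequeue()->15, [50]
enqueue(4) -> [50, 4]
enqueue(31) -> [50, 4, 31]
dequeue()->50, [4, 31]
enqueue(13) -> [4, 31, 13]
enqueue(24) -> [4, 31, 13, 24]

Final queue: [4, 31, 13, 24]


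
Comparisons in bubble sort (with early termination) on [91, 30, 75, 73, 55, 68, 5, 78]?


Algorithm: bubble sort (with early termination)
Input: [91, 30, 75, 73, 55, 68, 5, 78]
Sorted: [5, 30, 55, 68, 73, 75, 78, 91]

28


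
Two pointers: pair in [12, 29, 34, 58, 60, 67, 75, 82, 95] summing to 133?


lo=0(12)+hi=8(95)=107
lo=1(29)+hi=8(95)=124
lo=2(34)+hi=8(95)=129
lo=3(58)+hi=8(95)=153
lo=3(58)+hi=7(82)=140
lo=3(58)+hi=6(75)=133

Yes: 58+75=133


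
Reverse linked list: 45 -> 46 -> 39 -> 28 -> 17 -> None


Step 1: curr=45, set curr.next=prev(None) | reversed so far: 45
Step 2: curr=46, set curr.next=prev(45) | reversed so far: 46 -> 45
Step 3: curr=39, set curr.next=prev(46) | reversed so far: 39 -> 46 -> 45
Step 4: curr=28, set curr.next=prev(39) | reversed so far: 28 -> 39 -> 46 -> 45
Step 5: curr=17, set curr.next=prev(28) | reversed so far: 17 -> 28 -> 39 -> 46 -> 45

17 -> 28 -> 39 -> 46 -> 45 -> None


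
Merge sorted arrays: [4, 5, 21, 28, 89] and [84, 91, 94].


Take 4 from A
Take 5 from A
Take 21 from A
Take 28 from A
Take 84 from B
Take 89 from A

Merged: [4, 5, 21, 28, 84, 89, 91, 94]


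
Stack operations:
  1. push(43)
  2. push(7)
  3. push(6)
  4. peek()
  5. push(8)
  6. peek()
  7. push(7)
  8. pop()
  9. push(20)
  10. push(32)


push(43) -> [43]
push(7) -> [43, 7]
push(6) -> [43, 7, 6]
peek()->6
push(8) -> [43, 7, 6, 8]
peek()->8
push(7) -> [43, 7, 6, 8, 7]
pop()->7, [43, 7, 6, 8]
push(20) -> [43, 7, 6, 8, 20]
push(32) -> [43, 7, 6, 8, 20, 32]

Final stack: [43, 7, 6, 8, 20, 32]


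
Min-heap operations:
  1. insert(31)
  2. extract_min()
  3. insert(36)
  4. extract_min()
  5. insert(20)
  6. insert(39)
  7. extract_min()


insert(31) -> [31]
extract_min()->31, []
insert(36) -> [36]
extract_min()->36, []
insert(20) -> [20]
insert(39) -> [20, 39]
extract_min()->20, [39]

Final heap: [39]


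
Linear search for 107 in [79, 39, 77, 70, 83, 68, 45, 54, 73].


i=0: 79!=107
i=1: 39!=107
i=2: 77!=107
i=3: 70!=107
i=4: 83!=107
i=5: 68!=107
i=6: 45!=107
i=7: 54!=107
i=8: 73!=107

Not found, 9 comps


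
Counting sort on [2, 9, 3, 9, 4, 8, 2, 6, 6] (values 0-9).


Input: [2, 9, 3, 9, 4, 8, 2, 6, 6]
Counts: [0, 0, 2, 1, 1, 0, 2, 0, 1, 2]

Sorted: [2, 2, 3, 4, 6, 6, 8, 9, 9]


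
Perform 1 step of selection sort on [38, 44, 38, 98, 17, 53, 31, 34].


Initial: [38, 44, 38, 98, 17, 53, 31, 34]
Step 1: min=17 at 4
  Swap: [17, 44, 38, 98, 38, 53, 31, 34]

After 1 step: [17, 44, 38, 98, 38, 53, 31, 34]


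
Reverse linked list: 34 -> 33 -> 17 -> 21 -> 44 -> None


Step 1: curr=34, set curr.next=prev(None) | reversed so far: 34
Step 2: curr=33, set curr.next=prev(34) | reversed so far: 33 -> 34
Step 3: curr=17, set curr.next=prev(33) | reversed so far: 17 -> 33 -> 34
Step 4: curr=21, set curr.next=prev(17) | reversed so far: 21 -> 17 -> 33 -> 34
Step 5: curr=44, set curr.next=prev(21) | reversed so far: 44 -> 21 -> 17 -> 33 -> 34

44 -> 21 -> 17 -> 33 -> 34 -> None


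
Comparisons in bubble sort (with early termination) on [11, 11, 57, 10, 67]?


Algorithm: bubble sort (with early termination)
Input: [11, 11, 57, 10, 67]
Sorted: [10, 11, 11, 57, 67]

10


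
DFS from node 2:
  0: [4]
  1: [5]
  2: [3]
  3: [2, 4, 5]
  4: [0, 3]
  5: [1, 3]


Visit 2, push [3]
Visit 3, push [5, 4]
Visit 4, push [0]
Visit 0, push []
Visit 5, push [1]
Visit 1, push []

DFS order: [2, 3, 4, 0, 5, 1]


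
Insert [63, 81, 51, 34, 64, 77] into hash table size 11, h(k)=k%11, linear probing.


Insert 63: h=8 -> slot 8
Insert 81: h=4 -> slot 4
Insert 51: h=7 -> slot 7
Insert 34: h=1 -> slot 1
Insert 64: h=9 -> slot 9
Insert 77: h=0 -> slot 0

Table: [77, 34, None, None, 81, None, None, 51, 63, 64, None]


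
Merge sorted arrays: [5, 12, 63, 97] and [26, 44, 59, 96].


Take 5 from A
Take 12 from A
Take 26 from B
Take 44 from B
Take 59 from B
Take 63 from A
Take 96 from B

Merged: [5, 12, 26, 44, 59, 63, 96, 97]


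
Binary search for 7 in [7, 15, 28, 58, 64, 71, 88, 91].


Step 1: lo=0, hi=7, mid=3, val=58
Step 2: lo=0, hi=2, mid=1, val=15
Step 3: lo=0, hi=0, mid=0, val=7

Found at index 0


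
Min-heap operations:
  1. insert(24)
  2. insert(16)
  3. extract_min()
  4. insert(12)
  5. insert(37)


insert(24) -> [24]
insert(16) -> [16, 24]
extract_min()->16, [24]
insert(12) -> [12, 24]
insert(37) -> [12, 24, 37]

Final heap: [12, 24, 37]


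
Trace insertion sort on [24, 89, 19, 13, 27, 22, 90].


Initial: [24, 89, 19, 13, 27, 22, 90]
Insert 89: [24, 89, 19, 13, 27, 22, 90]
Insert 19: [19, 24, 89, 13, 27, 22, 90]
Insert 13: [13, 19, 24, 89, 27, 22, 90]
Insert 27: [13, 19, 24, 27, 89, 22, 90]
Insert 22: [13, 19, 22, 24, 27, 89, 90]
Insert 90: [13, 19, 22, 24, 27, 89, 90]

Sorted: [13, 19, 22, 24, 27, 89, 90]


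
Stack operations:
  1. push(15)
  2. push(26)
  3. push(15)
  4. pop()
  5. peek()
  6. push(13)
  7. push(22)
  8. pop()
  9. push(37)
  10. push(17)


push(15) -> [15]
push(26) -> [15, 26]
push(15) -> [15, 26, 15]
pop()->15, [15, 26]
peek()->26
push(13) -> [15, 26, 13]
push(22) -> [15, 26, 13, 22]
pop()->22, [15, 26, 13]
push(37) -> [15, 26, 13, 37]
push(17) -> [15, 26, 13, 37, 17]

Final stack: [15, 26, 13, 37, 17]


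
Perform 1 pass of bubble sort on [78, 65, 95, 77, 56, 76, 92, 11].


Initial: [78, 65, 95, 77, 56, 76, 92, 11]
Pass 1: [65, 78, 77, 56, 76, 92, 11, 95] (6 swaps)

After 1 pass: [65, 78, 77, 56, 76, 92, 11, 95]


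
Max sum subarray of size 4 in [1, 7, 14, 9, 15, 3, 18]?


[0:4]: 31
[1:5]: 45
[2:6]: 41
[3:7]: 45

Max: 45 at [1:5]


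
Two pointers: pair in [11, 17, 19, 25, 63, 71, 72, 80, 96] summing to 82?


lo=0(11)+hi=8(96)=107
lo=0(11)+hi=7(80)=91
lo=0(11)+hi=6(72)=83
lo=0(11)+hi=5(71)=82

Yes: 11+71=82


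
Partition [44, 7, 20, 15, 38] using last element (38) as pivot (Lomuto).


Pivot: 38
  7 <= 38: swap -> [7, 44, 20, 15, 38]
  20 <= 38: swap -> [7, 20, 44, 15, 38]
  15 <= 38: swap -> [7, 20, 15, 44, 38]
Place pivot at 3: [7, 20, 15, 38, 44]

Partitioned: [7, 20, 15, 38, 44]


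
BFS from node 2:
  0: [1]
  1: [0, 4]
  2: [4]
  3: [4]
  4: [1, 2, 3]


Visit 2, enqueue [4]
Visit 4, enqueue [1, 3]
Visit 1, enqueue [0]
Visit 3, enqueue []
Visit 0, enqueue []

BFS order: [2, 4, 1, 3, 0]


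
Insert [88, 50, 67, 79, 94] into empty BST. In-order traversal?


Insert 88: root
Insert 50: L from 88
Insert 67: L from 88 -> R from 50
Insert 79: L from 88 -> R from 50 -> R from 67
Insert 94: R from 88

In-order: [50, 67, 79, 88, 94]


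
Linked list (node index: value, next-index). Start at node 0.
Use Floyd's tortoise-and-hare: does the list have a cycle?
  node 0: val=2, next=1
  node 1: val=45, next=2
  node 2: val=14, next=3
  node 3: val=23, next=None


Floyd's tortoise (slow, +1) and hare (fast, +2):
  init: slow=0, fast=0
  step 1: slow=1, fast=2
  step 2: fast 2->3->None, no cycle

Cycle: no


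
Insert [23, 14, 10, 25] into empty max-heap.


Insert 23: [23]
Insert 14: [23, 14]
Insert 10: [23, 14, 10]
Insert 25: [25, 23, 10, 14]

Final heap: [25, 23, 10, 14]


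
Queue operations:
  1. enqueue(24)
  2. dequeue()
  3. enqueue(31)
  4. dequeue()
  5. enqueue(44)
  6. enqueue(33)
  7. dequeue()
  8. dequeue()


enqueue(24) -> [24]
dequeue()->24, []
enqueue(31) -> [31]
dequeue()->31, []
enqueue(44) -> [44]
enqueue(33) -> [44, 33]
dequeue()->44, [33]
dequeue()->33, []

Final queue: []


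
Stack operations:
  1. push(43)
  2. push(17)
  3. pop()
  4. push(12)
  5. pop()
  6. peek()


push(43) -> [43]
push(17) -> [43, 17]
pop()->17, [43]
push(12) -> [43, 12]
pop()->12, [43]
peek()->43

Final stack: [43]


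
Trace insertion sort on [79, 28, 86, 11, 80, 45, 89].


Initial: [79, 28, 86, 11, 80, 45, 89]
Insert 28: [28, 79, 86, 11, 80, 45, 89]
Insert 86: [28, 79, 86, 11, 80, 45, 89]
Insert 11: [11, 28, 79, 86, 80, 45, 89]
Insert 80: [11, 28, 79, 80, 86, 45, 89]
Insert 45: [11, 28, 45, 79, 80, 86, 89]
Insert 89: [11, 28, 45, 79, 80, 86, 89]

Sorted: [11, 28, 45, 79, 80, 86, 89]


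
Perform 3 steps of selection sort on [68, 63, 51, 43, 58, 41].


Initial: [68, 63, 51, 43, 58, 41]
Step 1: min=41 at 5
  Swap: [41, 63, 51, 43, 58, 68]
Step 2: min=43 at 3
  Swap: [41, 43, 51, 63, 58, 68]
Step 3: min=51 at 2
  Swap: [41, 43, 51, 63, 58, 68]

After 3 steps: [41, 43, 51, 63, 58, 68]


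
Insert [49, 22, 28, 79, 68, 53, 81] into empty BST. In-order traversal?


Insert 49: root
Insert 22: L from 49
Insert 28: L from 49 -> R from 22
Insert 79: R from 49
Insert 68: R from 49 -> L from 79
Insert 53: R from 49 -> L from 79 -> L from 68
Insert 81: R from 49 -> R from 79

In-order: [22, 28, 49, 53, 68, 79, 81]


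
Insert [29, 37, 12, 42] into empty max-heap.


Insert 29: [29]
Insert 37: [37, 29]
Insert 12: [37, 29, 12]
Insert 42: [42, 37, 12, 29]

Final heap: [42, 37, 12, 29]


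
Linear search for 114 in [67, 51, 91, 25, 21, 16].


i=0: 67!=114
i=1: 51!=114
i=2: 91!=114
i=3: 25!=114
i=4: 21!=114
i=5: 16!=114

Not found, 6 comps


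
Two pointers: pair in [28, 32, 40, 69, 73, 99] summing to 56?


lo=0(28)+hi=5(99)=127
lo=0(28)+hi=4(73)=101
lo=0(28)+hi=3(69)=97
lo=0(28)+hi=2(40)=68
lo=0(28)+hi=1(32)=60

No pair found


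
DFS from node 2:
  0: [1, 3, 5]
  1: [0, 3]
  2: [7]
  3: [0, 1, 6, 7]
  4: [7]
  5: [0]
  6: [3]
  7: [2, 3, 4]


Visit 2, push [7]
Visit 7, push [4, 3]
Visit 3, push [6, 1, 0]
Visit 0, push [5, 1]
Visit 1, push []
Visit 5, push []
Visit 6, push []
Visit 4, push []

DFS order: [2, 7, 3, 0, 1, 5, 6, 4]


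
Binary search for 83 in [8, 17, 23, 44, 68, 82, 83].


Step 1: lo=0, hi=6, mid=3, val=44
Step 2: lo=4, hi=6, mid=5, val=82
Step 3: lo=6, hi=6, mid=6, val=83

Found at index 6


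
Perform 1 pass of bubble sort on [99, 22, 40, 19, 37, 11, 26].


Initial: [99, 22, 40, 19, 37, 11, 26]
Pass 1: [22, 40, 19, 37, 11, 26, 99] (6 swaps)

After 1 pass: [22, 40, 19, 37, 11, 26, 99]


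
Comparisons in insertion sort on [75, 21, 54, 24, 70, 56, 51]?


Algorithm: insertion sort
Input: [75, 21, 54, 24, 70, 56, 51]
Sorted: [21, 24, 51, 54, 56, 70, 75]

16


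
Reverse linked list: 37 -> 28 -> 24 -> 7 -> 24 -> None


Step 1: curr=37, set curr.next=prev(None) | reversed so far: 37
Step 2: curr=28, set curr.next=prev(37) | reversed so far: 28 -> 37
Step 3: curr=24, set curr.next=prev(28) | reversed so far: 24 -> 28 -> 37
Step 4: curr=7, set curr.next=prev(24) | reversed so far: 7 -> 24 -> 28 -> 37
Step 5: curr=24, set curr.next=prev(7) | reversed so far: 24 -> 7 -> 24 -> 28 -> 37

24 -> 7 -> 24 -> 28 -> 37 -> None


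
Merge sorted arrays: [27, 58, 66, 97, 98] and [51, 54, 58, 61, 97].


Take 27 from A
Take 51 from B
Take 54 from B
Take 58 from A
Take 58 from B
Take 61 from B
Take 66 from A
Take 97 from A
Take 97 from B

Merged: [27, 51, 54, 58, 58, 61, 66, 97, 97, 98]


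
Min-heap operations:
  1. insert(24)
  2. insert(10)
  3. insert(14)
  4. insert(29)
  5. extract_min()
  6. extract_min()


insert(24) -> [24]
insert(10) -> [10, 24]
insert(14) -> [10, 24, 14]
insert(29) -> [10, 24, 14, 29]
extract_min()->10, [14, 24, 29]
extract_min()->14, [24, 29]

Final heap: [24, 29]


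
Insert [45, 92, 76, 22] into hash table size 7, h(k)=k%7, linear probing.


Insert 45: h=3 -> slot 3
Insert 92: h=1 -> slot 1
Insert 76: h=6 -> slot 6
Insert 22: h=1, 1 probes -> slot 2

Table: [None, 92, 22, 45, None, None, 76]


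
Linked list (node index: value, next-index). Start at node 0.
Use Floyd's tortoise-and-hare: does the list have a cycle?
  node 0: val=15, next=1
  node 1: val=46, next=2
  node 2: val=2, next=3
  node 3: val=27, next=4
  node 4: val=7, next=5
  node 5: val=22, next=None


Floyd's tortoise (slow, +1) and hare (fast, +2):
  init: slow=0, fast=0
  step 1: slow=1, fast=2
  step 2: slow=2, fast=4
  step 3: fast 4->5->None, no cycle

Cycle: no


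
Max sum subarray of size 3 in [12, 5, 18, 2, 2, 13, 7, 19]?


[0:3]: 35
[1:4]: 25
[2:5]: 22
[3:6]: 17
[4:7]: 22
[5:8]: 39

Max: 39 at [5:8]


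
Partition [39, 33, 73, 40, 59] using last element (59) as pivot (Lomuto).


Pivot: 59
  39 <= 59: advance i (no swap)
  33 <= 59: advance i (no swap)
  40 <= 59: swap -> [39, 33, 40, 73, 59]
Place pivot at 3: [39, 33, 40, 59, 73]

Partitioned: [39, 33, 40, 59, 73]


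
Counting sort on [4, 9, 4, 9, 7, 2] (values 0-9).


Input: [4, 9, 4, 9, 7, 2]
Counts: [0, 0, 1, 0, 2, 0, 0, 1, 0, 2]

Sorted: [2, 4, 4, 7, 9, 9]


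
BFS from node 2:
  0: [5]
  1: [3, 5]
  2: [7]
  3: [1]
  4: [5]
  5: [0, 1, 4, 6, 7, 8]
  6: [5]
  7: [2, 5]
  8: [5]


Visit 2, enqueue [7]
Visit 7, enqueue [5]
Visit 5, enqueue [0, 1, 4, 6, 8]
Visit 0, enqueue []
Visit 1, enqueue [3]
Visit 4, enqueue []
Visit 6, enqueue []
Visit 8, enqueue []
Visit 3, enqueue []

BFS order: [2, 7, 5, 0, 1, 4, 6, 8, 3]


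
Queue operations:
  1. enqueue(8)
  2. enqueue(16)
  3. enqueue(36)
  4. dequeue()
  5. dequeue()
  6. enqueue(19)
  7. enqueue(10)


enqueue(8) -> [8]
enqueue(16) -> [8, 16]
enqueue(36) -> [8, 16, 36]
dequeue()->8, [16, 36]
dequeue()->16, [36]
enqueue(19) -> [36, 19]
enqueue(10) -> [36, 19, 10]

Final queue: [36, 19, 10]


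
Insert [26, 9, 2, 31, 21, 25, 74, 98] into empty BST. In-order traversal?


Insert 26: root
Insert 9: L from 26
Insert 2: L from 26 -> L from 9
Insert 31: R from 26
Insert 21: L from 26 -> R from 9
Insert 25: L from 26 -> R from 9 -> R from 21
Insert 74: R from 26 -> R from 31
Insert 98: R from 26 -> R from 31 -> R from 74

In-order: [2, 9, 21, 25, 26, 31, 74, 98]


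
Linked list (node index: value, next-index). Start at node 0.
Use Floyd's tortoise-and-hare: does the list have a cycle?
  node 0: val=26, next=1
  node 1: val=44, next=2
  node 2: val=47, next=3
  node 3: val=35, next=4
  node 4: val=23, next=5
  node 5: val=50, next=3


Floyd's tortoise (slow, +1) and hare (fast, +2):
  init: slow=0, fast=0
  step 1: slow=1, fast=2
  step 2: slow=2, fast=4
  step 3: slow=3, fast=3
  slow == fast at node 3: cycle detected

Cycle: yes


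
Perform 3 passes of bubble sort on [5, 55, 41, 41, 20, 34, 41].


Initial: [5, 55, 41, 41, 20, 34, 41]
Pass 1: [5, 41, 41, 20, 34, 41, 55] (5 swaps)
Pass 2: [5, 41, 20, 34, 41, 41, 55] (2 swaps)
Pass 3: [5, 20, 34, 41, 41, 41, 55] (2 swaps)

After 3 passes: [5, 20, 34, 41, 41, 41, 55]


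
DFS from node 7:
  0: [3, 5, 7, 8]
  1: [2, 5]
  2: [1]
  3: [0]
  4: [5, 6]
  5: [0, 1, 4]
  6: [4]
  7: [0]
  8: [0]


Visit 7, push [0]
Visit 0, push [8, 5, 3]
Visit 3, push []
Visit 5, push [4, 1]
Visit 1, push [2]
Visit 2, push []
Visit 4, push [6]
Visit 6, push []
Visit 8, push []

DFS order: [7, 0, 3, 5, 1, 2, 4, 6, 8]


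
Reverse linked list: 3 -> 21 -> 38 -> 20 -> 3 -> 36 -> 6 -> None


Step 1: curr=3, set curr.next=prev(None) | reversed so far: 3
Step 2: curr=21, set curr.next=prev(3) | reversed so far: 21 -> 3
Step 3: curr=38, set curr.next=prev(21) | reversed so far: 38 -> 21 -> 3
Step 4: curr=20, set curr.next=prev(38) | reversed so far: 20 -> 38 -> 21 -> 3
Step 5: curr=3, set curr.next=prev(20) | reversed so far: 3 -> 20 -> 38 -> 21 -> 3
Step 6: curr=36, set curr.next=prev(3) | reversed so far: 36 -> 3 -> 20 -> 38 -> 21 -> 3
Step 7: curr=6, set curr.next=prev(36) | reversed so far: 6 -> 36 -> 3 -> 20 -> 38 -> 21 -> 3

6 -> 36 -> 3 -> 20 -> 38 -> 21 -> 3 -> None


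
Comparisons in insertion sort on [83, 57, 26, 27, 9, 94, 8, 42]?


Algorithm: insertion sort
Input: [83, 57, 26, 27, 9, 94, 8, 42]
Sorted: [8, 9, 26, 27, 42, 57, 83, 94]

21


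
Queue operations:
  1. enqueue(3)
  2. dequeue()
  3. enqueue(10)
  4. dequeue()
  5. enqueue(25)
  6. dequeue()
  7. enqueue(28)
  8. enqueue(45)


enqueue(3) -> [3]
dequeue()->3, []
enqueue(10) -> [10]
dequeue()->10, []
enqueue(25) -> [25]
dequeue()->25, []
enqueue(28) -> [28]
enqueue(45) -> [28, 45]

Final queue: [28, 45]


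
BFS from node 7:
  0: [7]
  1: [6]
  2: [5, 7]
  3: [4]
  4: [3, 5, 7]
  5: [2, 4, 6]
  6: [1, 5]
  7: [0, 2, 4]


Visit 7, enqueue [0, 2, 4]
Visit 0, enqueue []
Visit 2, enqueue [5]
Visit 4, enqueue [3]
Visit 5, enqueue [6]
Visit 3, enqueue []
Visit 6, enqueue [1]
Visit 1, enqueue []

BFS order: [7, 0, 2, 4, 5, 3, 6, 1]
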